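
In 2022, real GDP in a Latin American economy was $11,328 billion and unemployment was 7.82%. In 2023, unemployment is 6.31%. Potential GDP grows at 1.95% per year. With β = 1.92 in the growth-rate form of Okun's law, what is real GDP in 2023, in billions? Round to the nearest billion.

Δu = 6.31 - 7.82 = -1.51 points.
Okun's law (growth form): g_Y = g_Y* - β × Δu = 1.95 - 1.92 × (-1.51) = 1.95 + 2.8992 = 4.8492%.
Real GDP in the next year = 11328 × (1 + 4.8492/100) = 11328 × 1.048492 ≈ 11877 billion.

$11,877 billion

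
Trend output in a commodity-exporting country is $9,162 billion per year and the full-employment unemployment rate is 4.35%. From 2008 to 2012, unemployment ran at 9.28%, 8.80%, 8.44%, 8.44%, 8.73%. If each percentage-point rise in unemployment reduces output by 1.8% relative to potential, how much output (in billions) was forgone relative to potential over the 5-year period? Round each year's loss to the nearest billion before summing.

$3,619 billion

Year 2008: gap = -1.8 × (9.28 - 4.35) = -8.874%, loss ≈ 9162 × 8.874/100 ≈ 813.
Year 2009: gap = -1.8 × (8.8 - 4.35) = -8.01%, loss ≈ 9162 × 8.01/100 ≈ 734.
Year 2010: gap = -1.8 × (8.44 - 4.35) = -7.362%, loss ≈ 9162 × 7.362/100 ≈ 675.
Year 2011: gap = -1.8 × (8.44 - 4.35) = -7.362%, loss ≈ 9162 × 7.362/100 ≈ 675.
Year 2012: gap = -1.8 × (8.73 - 4.35) = -7.884%, loss ≈ 9162 × 7.884/100 ≈ 722.
Total lost output = 813 + 734 + 675 + 675 + 722 = 3619 billion.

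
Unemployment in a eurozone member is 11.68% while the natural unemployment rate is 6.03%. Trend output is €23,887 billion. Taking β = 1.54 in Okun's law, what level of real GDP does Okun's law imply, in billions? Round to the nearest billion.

Unemployment gap = 11.68 - 6.03 = 5.65 points, so the output gap is -1.54 × 5.65 = -8.701%.
Actual GDP = 23887 × (1 - 8.701/100) = 23887 × 0.91299 ≈ 21809 billion.

€21,809 billion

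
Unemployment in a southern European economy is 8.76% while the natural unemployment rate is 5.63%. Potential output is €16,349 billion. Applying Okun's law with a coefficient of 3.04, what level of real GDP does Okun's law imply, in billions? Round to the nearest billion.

€14,793 billion

Unemployment gap = 8.76 - 5.63 = 3.13 points, so the output gap is -3.04 × 3.13 = -9.5152%.
Actual GDP = 16349 × (1 - 9.5152/100) = 16349 × 0.904848 ≈ 14793 billion.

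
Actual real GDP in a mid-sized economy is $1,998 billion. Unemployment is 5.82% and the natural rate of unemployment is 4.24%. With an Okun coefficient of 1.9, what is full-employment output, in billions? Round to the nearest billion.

$2,060 billion

Unemployment gap = 5.82 - 4.24 = 1.58 points, so output gap = -1.9 × 1.58 = -3.002%.
Since Y = Y* × (1 + gap/100), Y* = 1998/0.96998 ≈ 2060 billion.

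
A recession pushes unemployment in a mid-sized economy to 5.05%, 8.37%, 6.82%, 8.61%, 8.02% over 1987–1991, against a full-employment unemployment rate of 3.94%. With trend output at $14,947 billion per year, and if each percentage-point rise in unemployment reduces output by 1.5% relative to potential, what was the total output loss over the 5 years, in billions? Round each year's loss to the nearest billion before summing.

$3,850 billion

Year 1987: gap = -1.5 × (5.05 - 3.94) = -1.665%, loss ≈ 14947 × 1.665/100 ≈ 249.
Year 1988: gap = -1.5 × (8.37 - 3.94) = -6.645%, loss ≈ 14947 × 6.645/100 ≈ 993.
Year 1989: gap = -1.5 × (6.82 - 3.94) = -4.32%, loss ≈ 14947 × 4.32/100 ≈ 646.
Year 1990: gap = -1.5 × (8.61 - 3.94) = -7.005%, loss ≈ 14947 × 7.005/100 ≈ 1047.
Year 1991: gap = -1.5 × (8.02 - 3.94) = -6.12%, loss ≈ 14947 × 6.12/100 ≈ 915.
Total lost output = 249 + 993 + 646 + 1047 + 915 = 3850 billion.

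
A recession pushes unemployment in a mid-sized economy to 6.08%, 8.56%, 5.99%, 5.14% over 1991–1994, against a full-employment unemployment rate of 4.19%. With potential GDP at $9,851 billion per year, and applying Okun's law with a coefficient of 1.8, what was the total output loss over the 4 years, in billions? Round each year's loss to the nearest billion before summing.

$1,597 billion

Year 1991: gap = -1.8 × (6.08 - 4.19) = -3.402%, loss ≈ 9851 × 3.402/100 ≈ 335.
Year 1992: gap = -1.8 × (8.56 - 4.19) = -7.866%, loss ≈ 9851 × 7.866/100 ≈ 775.
Year 1993: gap = -1.8 × (5.99 - 4.19) = -3.24%, loss ≈ 9851 × 3.24/100 ≈ 319.
Year 1994: gap = -1.8 × (5.14 - 4.19) = -1.71%, loss ≈ 9851 × 1.71/100 ≈ 168.
Total lost output = 335 + 775 + 319 + 168 = 1597 billion.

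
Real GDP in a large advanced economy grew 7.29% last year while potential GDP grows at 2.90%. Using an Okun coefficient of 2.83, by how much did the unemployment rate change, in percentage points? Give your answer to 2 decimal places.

Growth-rate Okun's law: g_Y = g_Y* - β × Δu, so Δu = (g_Y* - g_Y)/β.
Δu = (2.9 - 7.29)/2.83 = -4.39/2.83 = -1.55 percentage points.

-1.55 percentage points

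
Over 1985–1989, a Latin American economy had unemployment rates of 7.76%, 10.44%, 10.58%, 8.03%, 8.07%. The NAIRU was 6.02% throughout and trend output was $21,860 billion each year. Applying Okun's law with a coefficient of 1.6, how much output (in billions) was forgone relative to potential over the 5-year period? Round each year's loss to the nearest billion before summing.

$5,170 billion

Year 1985: gap = -1.6 × (7.76 - 6.02) = -2.784%, loss ≈ 21860 × 2.784/100 ≈ 609.
Year 1986: gap = -1.6 × (10.44 - 6.02) = -7.072%, loss ≈ 21860 × 7.072/100 ≈ 1546.
Year 1987: gap = -1.6 × (10.58 - 6.02) = -7.296%, loss ≈ 21860 × 7.296/100 ≈ 1595.
Year 1988: gap = -1.6 × (8.03 - 6.02) = -3.216%, loss ≈ 21860 × 3.216/100 ≈ 703.
Year 1989: gap = -1.6 × (8.07 - 6.02) = -3.28%, loss ≈ 21860 × 3.28/100 ≈ 717.
Total lost output = 609 + 1546 + 1595 + 703 + 717 = 5170 billion.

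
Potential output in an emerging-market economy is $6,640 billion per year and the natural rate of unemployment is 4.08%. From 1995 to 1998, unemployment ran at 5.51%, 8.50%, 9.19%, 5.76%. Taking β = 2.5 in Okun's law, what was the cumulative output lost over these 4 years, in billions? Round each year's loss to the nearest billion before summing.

Year 1995: gap = -2.5 × (5.51 - 4.08) = -3.575%, loss ≈ 6640 × 3.575/100 ≈ 237.
Year 1996: gap = -2.5 × (8.5 - 4.08) = -11.05%, loss ≈ 6640 × 11.05/100 ≈ 734.
Year 1997: gap = -2.5 × (9.19 - 4.08) = -12.775%, loss ≈ 6640 × 12.775/100 ≈ 848.
Year 1998: gap = -2.5 × (5.76 - 4.08) = -4.2%, loss ≈ 6640 × 4.2/100 ≈ 279.
Total lost output = 237 + 734 + 848 + 279 = 2098 billion.

$2,098 billion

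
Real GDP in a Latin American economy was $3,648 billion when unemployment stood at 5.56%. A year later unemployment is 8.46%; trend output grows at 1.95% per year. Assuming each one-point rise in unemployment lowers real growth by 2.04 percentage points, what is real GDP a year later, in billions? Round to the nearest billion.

$3,503 billion

Δu = 8.46 - 5.56 = 2.9 points.
Okun's law (growth form): g_Y = g_Y* - β × Δu = 1.95 - 2.04 × (2.90) = 1.95 - 5.916 = -3.966%.
Real GDP in the next year = 3648 × (1 - 3.966/100) = 3648 × 0.96034 ≈ 3503 billion.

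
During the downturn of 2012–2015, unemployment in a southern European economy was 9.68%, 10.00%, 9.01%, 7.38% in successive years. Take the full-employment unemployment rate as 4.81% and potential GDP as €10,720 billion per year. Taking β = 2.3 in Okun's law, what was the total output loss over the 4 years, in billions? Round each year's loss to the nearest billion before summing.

Year 2012: gap = -2.3 × (9.68 - 4.81) = -11.201%, loss ≈ 10720 × 11.201/100 ≈ 1201.
Year 2013: gap = -2.3 × (10 - 4.81) = -11.937%, loss ≈ 10720 × 11.937/100 ≈ 1280.
Year 2014: gap = -2.3 × (9.01 - 4.81) = -9.66%, loss ≈ 10720 × 9.66/100 ≈ 1036.
Year 2015: gap = -2.3 × (7.38 - 4.81) = -5.911%, loss ≈ 10720 × 5.911/100 ≈ 634.
Total lost output = 1201 + 1280 + 1036 + 634 = 4151 billion.

€4,151 billion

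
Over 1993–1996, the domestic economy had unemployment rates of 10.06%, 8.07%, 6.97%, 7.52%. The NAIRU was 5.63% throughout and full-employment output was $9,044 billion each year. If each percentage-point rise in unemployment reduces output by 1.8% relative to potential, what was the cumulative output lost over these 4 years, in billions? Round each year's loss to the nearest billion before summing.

$1,644 billion

Year 1993: gap = -1.8 × (10.06 - 5.63) = -7.974%, loss ≈ 9044 × 7.974/100 ≈ 721.
Year 1994: gap = -1.8 × (8.07 - 5.63) = -4.392%, loss ≈ 9044 × 4.392/100 ≈ 397.
Year 1995: gap = -1.8 × (6.97 - 5.63) = -2.412%, loss ≈ 9044 × 2.412/100 ≈ 218.
Year 1996: gap = -1.8 × (7.52 - 5.63) = -3.402%, loss ≈ 9044 × 3.402/100 ≈ 308.
Total lost output = 721 + 397 + 218 + 308 = 1644 billion.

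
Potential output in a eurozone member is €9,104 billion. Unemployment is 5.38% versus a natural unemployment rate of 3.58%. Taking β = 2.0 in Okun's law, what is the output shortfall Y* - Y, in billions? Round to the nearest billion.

Output gap = -2.0 × (5.38 - 3.58) = -2 × 1.8 = -3.6%.
Actual GDP ≈ 9104 × 0.964 ≈ 8776 billion, so the shortfall is 9104 - 8776 = 328 billion.

€328 billion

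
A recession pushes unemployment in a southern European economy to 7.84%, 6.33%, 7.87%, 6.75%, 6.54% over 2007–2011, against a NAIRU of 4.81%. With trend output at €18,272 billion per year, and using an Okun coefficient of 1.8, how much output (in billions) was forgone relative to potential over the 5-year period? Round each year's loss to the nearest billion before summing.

€3,710 billion

Year 2007: gap = -1.8 × (7.84 - 4.81) = -5.454%, loss ≈ 18272 × 5.454/100 ≈ 997.
Year 2008: gap = -1.8 × (6.33 - 4.81) = -2.736%, loss ≈ 18272 × 2.736/100 ≈ 500.
Year 2009: gap = -1.8 × (7.87 - 4.81) = -5.508%, loss ≈ 18272 × 5.508/100 ≈ 1006.
Year 2010: gap = -1.8 × (6.75 - 4.81) = -3.492%, loss ≈ 18272 × 3.492/100 ≈ 638.
Year 2011: gap = -1.8 × (6.54 - 4.81) = -3.114%, loss ≈ 18272 × 3.114/100 ≈ 569.
Total lost output = 997 + 500 + 1006 + 638 + 569 = 3710 billion.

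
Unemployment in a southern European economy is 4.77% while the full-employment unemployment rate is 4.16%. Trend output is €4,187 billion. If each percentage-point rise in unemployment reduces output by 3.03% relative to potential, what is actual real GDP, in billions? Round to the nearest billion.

Unemployment gap = 4.77 - 4.16 = 0.61 points, so the output gap is -3.03 × 0.61 = -1.8483%.
Actual GDP = 4187 × (1 - 1.8483/100) = 4187 × 0.981517 ≈ 4110 billion.

€4,110 billion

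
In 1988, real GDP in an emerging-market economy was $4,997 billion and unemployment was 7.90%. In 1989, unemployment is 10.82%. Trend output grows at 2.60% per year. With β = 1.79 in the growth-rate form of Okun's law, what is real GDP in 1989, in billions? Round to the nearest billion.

Δu = 10.82 - 7.9 = 2.92 points.
Okun's law (growth form): g_Y = g_Y* - β × Δu = 2.60 - 1.79 × (2.92) = 2.6 - 5.2268 = -2.6268%.
Real GDP in the next year = 4997 × (1 - 2.6268/100) = 4997 × 0.973732 ≈ 4866 billion.

$4,866 billion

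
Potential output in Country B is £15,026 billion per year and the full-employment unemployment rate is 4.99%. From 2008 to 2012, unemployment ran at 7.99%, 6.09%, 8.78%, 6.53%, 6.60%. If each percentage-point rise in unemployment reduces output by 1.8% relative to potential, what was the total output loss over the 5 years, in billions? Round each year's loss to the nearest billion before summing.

£2,986 billion

Year 2008: gap = -1.8 × (7.99 - 4.99) = -5.4%, loss ≈ 15026 × 5.4/100 ≈ 811.
Year 2009: gap = -1.8 × (6.09 - 4.99) = -1.98%, loss ≈ 15026 × 1.98/100 ≈ 298.
Year 2010: gap = -1.8 × (8.78 - 4.99) = -6.822%, loss ≈ 15026 × 6.822/100 ≈ 1025.
Year 2011: gap = -1.8 × (6.53 - 4.99) = -2.772%, loss ≈ 15026 × 2.772/100 ≈ 417.
Year 2012: gap = -1.8 × (6.6 - 4.99) = -2.898%, loss ≈ 15026 × 2.898/100 ≈ 435.
Total lost output = 811 + 298 + 1025 + 417 + 435 = 2986 billion.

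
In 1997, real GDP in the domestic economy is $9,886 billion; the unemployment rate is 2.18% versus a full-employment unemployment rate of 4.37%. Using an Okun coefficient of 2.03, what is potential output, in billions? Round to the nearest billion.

$9,465 billion

Unemployment gap = 2.18 - 4.37 = -2.19 points, so output gap = -2.03 × (-2.19) = 4.4457%.
Since Y = Y* × (1 + gap/100), Y* = 9886/1.044457 ≈ 9465 billion.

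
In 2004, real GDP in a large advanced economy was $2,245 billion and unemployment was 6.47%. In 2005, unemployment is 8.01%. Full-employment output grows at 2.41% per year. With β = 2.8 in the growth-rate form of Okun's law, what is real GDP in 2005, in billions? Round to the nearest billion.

Δu = 8.01 - 6.47 = 1.54 points.
Okun's law (growth form): g_Y = g_Y* - β × Δu = 2.41 - 2.8 × (1.54) = 2.41 - 4.312 = -1.902%.
Real GDP in the next year = 2245 × (1 - 1.902/100) = 2245 × 0.98098 ≈ 2202 billion.

$2,202 billion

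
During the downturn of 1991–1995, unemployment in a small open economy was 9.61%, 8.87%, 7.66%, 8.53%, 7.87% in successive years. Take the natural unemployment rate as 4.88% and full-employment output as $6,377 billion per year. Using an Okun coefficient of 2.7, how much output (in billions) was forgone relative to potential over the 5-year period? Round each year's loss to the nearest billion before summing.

$3,123 billion

Year 1991: gap = -2.7 × (9.61 - 4.88) = -12.771%, loss ≈ 6377 × 12.771/100 ≈ 814.
Year 1992: gap = -2.7 × (8.87 - 4.88) = -10.773%, loss ≈ 6377 × 10.773/100 ≈ 687.
Year 1993: gap = -2.7 × (7.66 - 4.88) = -7.506%, loss ≈ 6377 × 7.506/100 ≈ 479.
Year 1994: gap = -2.7 × (8.53 - 4.88) = -9.855%, loss ≈ 6377 × 9.855/100 ≈ 628.
Year 1995: gap = -2.7 × (7.87 - 4.88) = -8.073%, loss ≈ 6377 × 8.073/100 ≈ 515.
Total lost output = 814 + 687 + 479 + 628 + 515 = 3123 billion.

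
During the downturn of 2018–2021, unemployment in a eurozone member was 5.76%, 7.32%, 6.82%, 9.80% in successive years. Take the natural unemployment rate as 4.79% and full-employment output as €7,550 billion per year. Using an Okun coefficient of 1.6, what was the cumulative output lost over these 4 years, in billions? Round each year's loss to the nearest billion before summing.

Year 2018: gap = -1.6 × (5.76 - 4.79) = -1.552%, loss ≈ 7550 × 1.552/100 ≈ 117.
Year 2019: gap = -1.6 × (7.32 - 4.79) = -4.048%, loss ≈ 7550 × 4.048/100 ≈ 306.
Year 2020: gap = -1.6 × (6.82 - 4.79) = -3.248%, loss ≈ 7550 × 3.248/100 ≈ 245.
Year 2021: gap = -1.6 × (9.8 - 4.79) = -8.016%, loss ≈ 7550 × 8.016/100 ≈ 605.
Total lost output = 117 + 306 + 245 + 605 = 1273 billion.

€1,273 billion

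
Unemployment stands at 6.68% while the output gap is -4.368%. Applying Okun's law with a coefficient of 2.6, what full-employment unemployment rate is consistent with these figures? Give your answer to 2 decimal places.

From Okun's law, u - u* = -(output gap)/β = -(-4.368)/2.6 = 1.68 points.
So u* = 6.68 - 1.68 = 5.00%.

5.00%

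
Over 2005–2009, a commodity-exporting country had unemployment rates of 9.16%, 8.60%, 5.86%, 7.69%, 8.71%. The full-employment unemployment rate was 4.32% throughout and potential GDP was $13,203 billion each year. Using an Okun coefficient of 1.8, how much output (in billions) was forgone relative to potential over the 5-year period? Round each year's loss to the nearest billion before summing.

Year 2005: gap = -1.8 × (9.16 - 4.32) = -8.712%, loss ≈ 13203 × 8.712/100 ≈ 1150.
Year 2006: gap = -1.8 × (8.6 - 4.32) = -7.704%, loss ≈ 13203 × 7.704/100 ≈ 1017.
Year 2007: gap = -1.8 × (5.86 - 4.32) = -2.772%, loss ≈ 13203 × 2.772/100 ≈ 366.
Year 2008: gap = -1.8 × (7.69 - 4.32) = -6.066%, loss ≈ 13203 × 6.066/100 ≈ 801.
Year 2009: gap = -1.8 × (8.71 - 4.32) = -7.902%, loss ≈ 13203 × 7.902/100 ≈ 1043.
Total lost output = 1150 + 1017 + 366 + 801 + 1043 = 4377 billion.

$4,377 billion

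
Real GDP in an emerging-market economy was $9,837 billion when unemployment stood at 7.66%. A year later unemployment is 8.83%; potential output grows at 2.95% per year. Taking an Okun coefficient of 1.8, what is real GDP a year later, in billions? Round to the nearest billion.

Δu = 8.83 - 7.66 = 1.17 points.
Okun's law (growth form): g_Y = g_Y* - β × Δu = 2.95 - 1.8 × (1.17) = 2.95 - 2.106 = 0.844%.
Real GDP in the next year = 9837 × (1 + 0.844/100) = 9837 × 1.00844 ≈ 9920 billion.

$9,920 billion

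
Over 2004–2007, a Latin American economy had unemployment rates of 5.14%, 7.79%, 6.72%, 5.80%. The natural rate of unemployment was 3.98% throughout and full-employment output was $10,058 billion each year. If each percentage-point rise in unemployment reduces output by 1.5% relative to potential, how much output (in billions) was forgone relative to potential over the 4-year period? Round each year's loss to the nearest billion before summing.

Year 2004: gap = -1.5 × (5.14 - 3.98) = -1.74%, loss ≈ 10058 × 1.74/100 ≈ 175.
Year 2005: gap = -1.5 × (7.79 - 3.98) = -5.715%, loss ≈ 10058 × 5.715/100 ≈ 575.
Year 2006: gap = -1.5 × (6.72 - 3.98) = -4.11%, loss ≈ 10058 × 4.11/100 ≈ 413.
Year 2007: gap = -1.5 × (5.8 - 3.98) = -2.73%, loss ≈ 10058 × 2.73/100 ≈ 275.
Total lost output = 175 + 575 + 413 + 275 = 1438 billion.

$1,438 billion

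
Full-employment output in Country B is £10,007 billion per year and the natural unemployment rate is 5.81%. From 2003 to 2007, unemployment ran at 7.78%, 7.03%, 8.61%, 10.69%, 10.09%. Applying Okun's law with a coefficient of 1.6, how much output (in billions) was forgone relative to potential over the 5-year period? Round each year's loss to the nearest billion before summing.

£2,424 billion

Year 2003: gap = -1.6 × (7.78 - 5.81) = -3.152%, loss ≈ 10007 × 3.152/100 ≈ 315.
Year 2004: gap = -1.6 × (7.03 - 5.81) = -1.952%, loss ≈ 10007 × 1.952/100 ≈ 195.
Year 2005: gap = -1.6 × (8.61 - 5.81) = -4.48%, loss ≈ 10007 × 4.48/100 ≈ 448.
Year 2006: gap = -1.6 × (10.69 - 5.81) = -7.808%, loss ≈ 10007 × 7.808/100 ≈ 781.
Year 2007: gap = -1.6 × (10.09 - 5.81) = -6.848%, loss ≈ 10007 × 6.848/100 ≈ 685.
Total lost output = 315 + 195 + 448 + 781 + 685 = 2424 billion.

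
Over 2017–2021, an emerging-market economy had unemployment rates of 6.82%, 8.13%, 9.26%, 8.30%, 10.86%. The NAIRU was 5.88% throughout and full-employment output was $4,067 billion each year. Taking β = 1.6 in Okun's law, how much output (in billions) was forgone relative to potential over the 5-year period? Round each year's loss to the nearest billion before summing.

$908 billion

Year 2017: gap = -1.6 × (6.82 - 5.88) = -1.504%, loss ≈ 4067 × 1.504/100 ≈ 61.
Year 2018: gap = -1.6 × (8.13 - 5.88) = -3.6%, loss ≈ 4067 × 3.6/100 ≈ 146.
Year 2019: gap = -1.6 × (9.26 - 5.88) = -5.408%, loss ≈ 4067 × 5.408/100 ≈ 220.
Year 2020: gap = -1.6 × (8.3 - 5.88) = -3.872%, loss ≈ 4067 × 3.872/100 ≈ 157.
Year 2021: gap = -1.6 × (10.86 - 5.88) = -7.968%, loss ≈ 4067 × 7.968/100 ≈ 324.
Total lost output = 61 + 146 + 220 + 157 + 324 = 908 billion.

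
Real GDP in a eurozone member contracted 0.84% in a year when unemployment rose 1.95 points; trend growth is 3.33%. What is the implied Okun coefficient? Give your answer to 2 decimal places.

Growth form: g_Y = g_Y* - β × Δu, so β = (g_Y* - g_Y)/Δu.
β = (3.33 + 0.84)/1.95 = 4.17/1.95 = 2.14.

β ≈ 2.14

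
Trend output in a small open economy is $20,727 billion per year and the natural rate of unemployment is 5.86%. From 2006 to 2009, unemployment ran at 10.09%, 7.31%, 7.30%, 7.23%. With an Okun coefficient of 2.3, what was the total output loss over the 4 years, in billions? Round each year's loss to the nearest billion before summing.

$4,047 billion

Year 2006: gap = -2.3 × (10.09 - 5.86) = -9.729%, loss ≈ 20727 × 9.729/100 ≈ 2017.
Year 2007: gap = -2.3 × (7.31 - 5.86) = -3.335%, loss ≈ 20727 × 3.335/100 ≈ 691.
Year 2008: gap = -2.3 × (7.3 - 5.86) = -3.312%, loss ≈ 20727 × 3.312/100 ≈ 686.
Year 2009: gap = -2.3 × (7.23 - 5.86) = -3.151%, loss ≈ 20727 × 3.151/100 ≈ 653.
Total lost output = 2017 + 691 + 686 + 653 = 4047 billion.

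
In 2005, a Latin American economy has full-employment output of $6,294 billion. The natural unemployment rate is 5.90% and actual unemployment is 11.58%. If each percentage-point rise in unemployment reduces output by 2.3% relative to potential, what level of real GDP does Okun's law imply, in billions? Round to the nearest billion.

Unemployment gap = 11.58 - 5.9 = 5.68 points, so the output gap is -2.3 × 5.68 = -13.064%.
Actual GDP = 6294 × (1 - 13.064/100) = 6294 × 0.86936 ≈ 5472 billion.

$5,472 billion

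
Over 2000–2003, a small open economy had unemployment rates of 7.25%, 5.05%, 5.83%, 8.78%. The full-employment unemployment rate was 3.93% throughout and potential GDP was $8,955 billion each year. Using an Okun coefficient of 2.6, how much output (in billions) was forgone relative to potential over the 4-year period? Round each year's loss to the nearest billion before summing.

Year 2000: gap = -2.6 × (7.25 - 3.93) = -8.632%, loss ≈ 8955 × 8.632/100 ≈ 773.
Year 2001: gap = -2.6 × (5.05 - 3.93) = -2.912%, loss ≈ 8955 × 2.912/100 ≈ 261.
Year 2002: gap = -2.6 × (5.83 - 3.93) = -4.94%, loss ≈ 8955 × 4.94/100 ≈ 442.
Year 2003: gap = -2.6 × (8.78 - 3.93) = -12.61%, loss ≈ 8955 × 12.61/100 ≈ 1129.
Total lost output = 773 + 261 + 442 + 1129 = 2605 billion.

$2,605 billion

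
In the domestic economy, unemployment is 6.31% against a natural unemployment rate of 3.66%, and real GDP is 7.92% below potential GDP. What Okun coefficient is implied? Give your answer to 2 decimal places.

Okun's law: output gap = -β × (u - u*).
-7.92 = -β × (6.31 - 3.66) = -β × 2.65, so β = 7.92/2.65 = 2.99.

β ≈ 2.99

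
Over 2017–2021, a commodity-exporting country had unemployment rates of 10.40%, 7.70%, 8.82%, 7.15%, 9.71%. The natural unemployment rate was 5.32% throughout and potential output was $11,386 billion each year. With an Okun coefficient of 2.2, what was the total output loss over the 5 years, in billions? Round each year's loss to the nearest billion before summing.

Year 2017: gap = -2.2 × (10.4 - 5.32) = -11.176%, loss ≈ 11386 × 11.176/100 ≈ 1272.
Year 2018: gap = -2.2 × (7.7 - 5.32) = -5.236%, loss ≈ 11386 × 5.236/100 ≈ 596.
Year 2019: gap = -2.2 × (8.82 - 5.32) = -7.7%, loss ≈ 11386 × 7.7/100 ≈ 877.
Year 2020: gap = -2.2 × (7.15 - 5.32) = -4.026%, loss ≈ 11386 × 4.026/100 ≈ 458.
Year 2021: gap = -2.2 × (9.71 - 5.32) = -9.658%, loss ≈ 11386 × 9.658/100 ≈ 1100.
Total lost output = 1272 + 596 + 877 + 458 + 1100 = 4303 billion.

$4,303 billion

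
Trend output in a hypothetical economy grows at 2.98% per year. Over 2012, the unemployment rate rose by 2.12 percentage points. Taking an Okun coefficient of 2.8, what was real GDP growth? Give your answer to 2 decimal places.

Growth-rate Okun's law: g_Y = g_Y* - β × Δu.
g_Y = 2.98 - 2.8 × (2.12) = 2.98 - 5.936 = -2.956%, i.e. -2.96% to 2 d.p.

-2.96%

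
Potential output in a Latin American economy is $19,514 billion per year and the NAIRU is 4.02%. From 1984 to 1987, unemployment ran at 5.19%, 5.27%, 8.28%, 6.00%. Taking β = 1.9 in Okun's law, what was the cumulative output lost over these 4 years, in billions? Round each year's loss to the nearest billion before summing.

$3,210 billion

Year 1984: gap = -1.9 × (5.19 - 4.02) = -2.223%, loss ≈ 19514 × 2.223/100 ≈ 434.
Year 1985: gap = -1.9 × (5.27 - 4.02) = -2.375%, loss ≈ 19514 × 2.375/100 ≈ 463.
Year 1986: gap = -1.9 × (8.28 - 4.02) = -8.094%, loss ≈ 19514 × 8.094/100 ≈ 1579.
Year 1987: gap = -1.9 × (6 - 4.02) = -3.762%, loss ≈ 19514 × 3.762/100 ≈ 734.
Total lost output = 434 + 463 + 1579 + 734 = 3210 billion.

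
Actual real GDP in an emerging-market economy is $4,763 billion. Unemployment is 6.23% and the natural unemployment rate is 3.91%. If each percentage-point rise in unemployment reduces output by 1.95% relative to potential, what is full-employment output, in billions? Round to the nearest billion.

Unemployment gap = 6.23 - 3.91 = 2.32 points, so output gap = -1.95 × 2.32 = -4.524%.
Since Y = Y* × (1 + gap/100), Y* = 4763/0.95476 ≈ 4989 billion.

$4,989 billion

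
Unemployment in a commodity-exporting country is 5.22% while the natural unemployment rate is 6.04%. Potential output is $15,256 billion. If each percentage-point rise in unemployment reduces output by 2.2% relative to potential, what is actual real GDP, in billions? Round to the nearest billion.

$15,531 billion

Unemployment gap = 5.22 - 6.04 = -0.82 points, so the output gap is -2.2 × (-0.82) = 1.804%.
Actual GDP = 15256 × (1 + 1.804/100) = 15256 × 1.01804 ≈ 15531 billion.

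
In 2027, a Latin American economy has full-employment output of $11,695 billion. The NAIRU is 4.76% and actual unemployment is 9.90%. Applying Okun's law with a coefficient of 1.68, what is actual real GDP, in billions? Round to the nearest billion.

Unemployment gap = 9.9 - 4.76 = 5.14 points, so the output gap is -1.68 × 5.14 = -8.6352%.
Actual GDP = 11695 × (1 - 8.6352/100) = 11695 × 0.913648 ≈ 10685 billion.

$10,685 billion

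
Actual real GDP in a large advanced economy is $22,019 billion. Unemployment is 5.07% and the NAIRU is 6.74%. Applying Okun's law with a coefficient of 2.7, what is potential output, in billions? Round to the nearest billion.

$21,069 billion

Unemployment gap = 5.07 - 6.74 = -1.67 points, so output gap = -2.7 × (-1.67) = 4.509%.
Since Y = Y* × (1 + gap/100), Y* = 22019/1.04509 ≈ 21069 billion.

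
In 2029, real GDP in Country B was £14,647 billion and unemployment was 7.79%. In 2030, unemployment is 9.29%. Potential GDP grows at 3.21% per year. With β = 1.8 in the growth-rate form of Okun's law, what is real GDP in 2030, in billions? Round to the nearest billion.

Δu = 9.29 - 7.79 = 1.5 points.
Okun's law (growth form): g_Y = g_Y* - β × Δu = 3.21 - 1.8 × (1.50) = 3.21 - 2.7 = 0.51%.
Real GDP in the next year = 14647 × (1 + 0.51/100) = 14647 × 1.0051 ≈ 14722 billion.

£14,722 billion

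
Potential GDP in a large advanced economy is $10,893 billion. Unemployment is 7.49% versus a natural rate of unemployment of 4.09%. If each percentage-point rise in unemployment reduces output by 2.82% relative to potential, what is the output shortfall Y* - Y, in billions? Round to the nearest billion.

$1,044 billion

Output gap = -2.82 × (7.49 - 4.09) = -2.82 × 3.4 = -9.588%.
Actual GDP ≈ 10893 × 0.90412 ≈ 9849 billion, so the shortfall is 10893 - 9849 = 1044 billion.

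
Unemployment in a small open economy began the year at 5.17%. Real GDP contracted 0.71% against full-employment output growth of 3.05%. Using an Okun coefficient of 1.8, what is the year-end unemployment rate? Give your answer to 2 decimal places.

Growth-rate Okun's law: g_Y = g_Y* - β × Δu, so Δu = (g_Y* - g_Y)/β.
Δu = (3.05 + 0.71)/1.8 = 3.76/1.8 = 2.09 percentage points.
Year-end unemployment = 5.17 + 2.09 = 7.26%.

7.26%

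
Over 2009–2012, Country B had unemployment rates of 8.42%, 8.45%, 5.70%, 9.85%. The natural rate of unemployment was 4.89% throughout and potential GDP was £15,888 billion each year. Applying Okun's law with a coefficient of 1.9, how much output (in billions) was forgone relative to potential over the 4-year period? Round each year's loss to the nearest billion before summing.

Year 2009: gap = -1.9 × (8.42 - 4.89) = -6.707%, loss ≈ 15888 × 6.707/100 ≈ 1066.
Year 2010: gap = -1.9 × (8.45 - 4.89) = -6.764%, loss ≈ 15888 × 6.764/100 ≈ 1075.
Year 2011: gap = -1.9 × (5.7 - 4.89) = -1.539%, loss ≈ 15888 × 1.539/100 ≈ 245.
Year 2012: gap = -1.9 × (9.85 - 4.89) = -9.424%, loss ≈ 15888 × 9.424/100 ≈ 1497.
Total lost output = 1066 + 1075 + 245 + 1497 = 3883 billion.

£3,883 billion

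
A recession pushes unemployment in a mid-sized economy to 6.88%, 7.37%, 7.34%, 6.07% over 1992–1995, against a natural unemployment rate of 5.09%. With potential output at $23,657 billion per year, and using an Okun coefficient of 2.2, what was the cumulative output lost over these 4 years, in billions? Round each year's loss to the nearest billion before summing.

$3,800 billion

Year 1992: gap = -2.2 × (6.88 - 5.09) = -3.938%, loss ≈ 23657 × 3.938/100 ≈ 932.
Year 1993: gap = -2.2 × (7.37 - 5.09) = -5.016%, loss ≈ 23657 × 5.016/100 ≈ 1187.
Year 1994: gap = -2.2 × (7.34 - 5.09) = -4.95%, loss ≈ 23657 × 4.95/100 ≈ 1171.
Year 1995: gap = -2.2 × (6.07 - 5.09) = -2.156%, loss ≈ 23657 × 2.156/100 ≈ 510.
Total lost output = 932 + 1187 + 1171 + 510 = 3800 billion.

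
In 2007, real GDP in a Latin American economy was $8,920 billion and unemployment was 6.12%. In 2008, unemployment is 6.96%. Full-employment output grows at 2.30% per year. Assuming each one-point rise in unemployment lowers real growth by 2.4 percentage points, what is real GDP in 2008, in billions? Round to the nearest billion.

$8,945 billion

Δu = 6.96 - 6.12 = 0.84 points.
Okun's law (growth form): g_Y = g_Y* - β × Δu = 2.30 - 2.4 × (0.84) = 2.3 - 2.016 = 0.284%.
Real GDP in the next year = 8920 × (1 + 0.284/100) = 8920 × 1.00284 ≈ 8945 billion.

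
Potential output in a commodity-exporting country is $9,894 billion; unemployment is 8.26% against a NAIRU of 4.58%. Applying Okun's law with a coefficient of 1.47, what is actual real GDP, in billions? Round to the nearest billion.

Unemployment gap = 8.26 - 4.58 = 3.68 points, so the output gap is -1.47 × 3.68 = -5.4096%.
Actual GDP = 9894 × (1 - 5.4096/100) = 9894 × 0.945904 ≈ 9359 billion.

$9,359 billion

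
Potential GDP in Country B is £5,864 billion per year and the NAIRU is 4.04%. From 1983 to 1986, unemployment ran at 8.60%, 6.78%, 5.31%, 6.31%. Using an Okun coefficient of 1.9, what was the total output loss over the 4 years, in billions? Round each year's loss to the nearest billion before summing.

Year 1983: gap = -1.9 × (8.6 - 4.04) = -8.664%, loss ≈ 5864 × 8.664/100 ≈ 508.
Year 1984: gap = -1.9 × (6.78 - 4.04) = -5.206%, loss ≈ 5864 × 5.206/100 ≈ 305.
Year 1985: gap = -1.9 × (5.31 - 4.04) = -2.413%, loss ≈ 5864 × 2.413/100 ≈ 141.
Year 1986: gap = -1.9 × (6.31 - 4.04) = -4.313%, loss ≈ 5864 × 4.313/100 ≈ 253.
Total lost output = 508 + 305 + 141 + 253 = 1207 billion.

£1,207 billion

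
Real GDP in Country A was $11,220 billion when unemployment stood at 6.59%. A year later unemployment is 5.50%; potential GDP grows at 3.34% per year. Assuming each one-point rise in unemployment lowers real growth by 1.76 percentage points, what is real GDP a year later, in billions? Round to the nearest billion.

Δu = 5.5 - 6.59 = -1.09 points.
Okun's law (growth form): g_Y = g_Y* - β × Δu = 3.34 - 1.76 × (-1.09) = 3.34 + 1.9184 = 5.2584%.
Real GDP in the next year = 11220 × (1 + 5.2584/100) = 11220 × 1.052584 ≈ 11810 billion.

$11,810 billion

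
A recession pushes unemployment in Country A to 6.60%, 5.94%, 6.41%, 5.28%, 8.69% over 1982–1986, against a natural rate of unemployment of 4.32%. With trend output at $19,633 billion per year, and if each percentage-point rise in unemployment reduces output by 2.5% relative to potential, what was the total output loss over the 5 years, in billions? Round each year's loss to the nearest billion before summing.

$5,556 billion

Year 1982: gap = -2.5 × (6.6 - 4.32) = -5.7%, loss ≈ 19633 × 5.7/100 ≈ 1119.
Year 1983: gap = -2.5 × (5.94 - 4.32) = -4.05%, loss ≈ 19633 × 4.05/100 ≈ 795.
Year 1984: gap = -2.5 × (6.41 - 4.32) = -5.225%, loss ≈ 19633 × 5.225/100 ≈ 1026.
Year 1985: gap = -2.5 × (5.28 - 4.32) = -2.4%, loss ≈ 19633 × 2.4/100 ≈ 471.
Year 1986: gap = -2.5 × (8.69 - 4.32) = -10.925%, loss ≈ 19633 × 10.925/100 ≈ 2145.
Total lost output = 1119 + 795 + 1026 + 471 + 2145 = 5556 billion.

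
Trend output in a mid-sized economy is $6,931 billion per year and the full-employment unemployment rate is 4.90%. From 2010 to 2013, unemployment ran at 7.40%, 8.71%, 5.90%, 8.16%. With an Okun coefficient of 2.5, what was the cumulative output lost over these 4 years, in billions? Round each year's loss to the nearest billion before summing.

$1,831 billion

Year 2010: gap = -2.5 × (7.4 - 4.9) = -6.25%, loss ≈ 6931 × 6.25/100 ≈ 433.
Year 2011: gap = -2.5 × (8.71 - 4.9) = -9.525%, loss ≈ 6931 × 9.525/100 ≈ 660.
Year 2012: gap = -2.5 × (5.9 - 4.9) = -2.5%, loss ≈ 6931 × 2.5/100 ≈ 173.
Year 2013: gap = -2.5 × (8.16 - 4.9) = -8.15%, loss ≈ 6931 × 8.15/100 ≈ 565.
Total lost output = 433 + 660 + 173 + 565 = 1831 billion.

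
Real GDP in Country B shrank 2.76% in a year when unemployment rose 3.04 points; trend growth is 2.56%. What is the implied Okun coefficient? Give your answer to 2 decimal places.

β ≈ 1.75

Growth form: g_Y = g_Y* - β × Δu, so β = (g_Y* - g_Y)/Δu.
β = (2.56 + 2.76)/3.04 = 5.32/3.04 = 1.75.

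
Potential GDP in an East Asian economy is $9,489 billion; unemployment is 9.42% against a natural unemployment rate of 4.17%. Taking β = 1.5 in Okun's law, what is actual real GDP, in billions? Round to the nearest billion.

Unemployment gap = 9.42 - 4.17 = 5.25 points, so the output gap is -1.5 × 5.25 = -7.875%.
Actual GDP = 9489 × (1 - 7.875/100) = 9489 × 0.92125 ≈ 8742 billion.

$8,742 billion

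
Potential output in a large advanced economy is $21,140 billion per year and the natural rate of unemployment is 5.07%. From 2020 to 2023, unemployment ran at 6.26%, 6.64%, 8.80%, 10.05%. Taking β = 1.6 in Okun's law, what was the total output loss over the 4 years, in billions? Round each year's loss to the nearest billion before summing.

Year 2020: gap = -1.6 × (6.26 - 5.07) = -1.904%, loss ≈ 21140 × 1.904/100 ≈ 403.
Year 2021: gap = -1.6 × (6.64 - 5.07) = -2.512%, loss ≈ 21140 × 2.512/100 ≈ 531.
Year 2022: gap = -1.6 × (8.8 - 5.07) = -5.968%, loss ≈ 21140 × 5.968/100 ≈ 1262.
Year 2023: gap = -1.6 × (10.05 - 5.07) = -7.968%, loss ≈ 21140 × 7.968/100 ≈ 1684.
Total lost output = 403 + 531 + 1262 + 1684 = 3880 billion.

$3,880 billion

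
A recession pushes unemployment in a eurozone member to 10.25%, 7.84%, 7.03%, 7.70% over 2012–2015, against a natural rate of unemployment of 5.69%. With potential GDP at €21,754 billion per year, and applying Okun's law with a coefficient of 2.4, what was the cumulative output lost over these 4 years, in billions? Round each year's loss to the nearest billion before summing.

Year 2012: gap = -2.4 × (10.25 - 5.69) = -10.944%, loss ≈ 21754 × 10.944/100 ≈ 2381.
Year 2013: gap = -2.4 × (7.84 - 5.69) = -5.16%, loss ≈ 21754 × 5.16/100 ≈ 1123.
Year 2014: gap = -2.4 × (7.03 - 5.69) = -3.216%, loss ≈ 21754 × 3.216/100 ≈ 700.
Year 2015: gap = -2.4 × (7.7 - 5.69) = -4.824%, loss ≈ 21754 × 4.824/100 ≈ 1049.
Total lost output = 2381 + 1123 + 700 + 1049 = 5253 billion.

€5,253 billion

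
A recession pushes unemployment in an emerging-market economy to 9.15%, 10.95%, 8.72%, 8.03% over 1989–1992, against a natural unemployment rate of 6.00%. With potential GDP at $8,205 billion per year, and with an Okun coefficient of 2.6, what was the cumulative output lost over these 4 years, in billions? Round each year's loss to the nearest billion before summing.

Year 1989: gap = -2.6 × (9.15 - 6) = -8.19%, loss ≈ 8205 × 8.19/100 ≈ 672.
Year 1990: gap = -2.6 × (10.95 - 6) = -12.87%, loss ≈ 8205 × 12.87/100 ≈ 1056.
Year 1991: gap = -2.6 × (8.72 - 6) = -7.072%, loss ≈ 8205 × 7.072/100 ≈ 580.
Year 1992: gap = -2.6 × (8.03 - 6) = -5.278%, loss ≈ 8205 × 5.278/100 ≈ 433.
Total lost output = 672 + 1056 + 580 + 433 = 2741 billion.

$2,741 billion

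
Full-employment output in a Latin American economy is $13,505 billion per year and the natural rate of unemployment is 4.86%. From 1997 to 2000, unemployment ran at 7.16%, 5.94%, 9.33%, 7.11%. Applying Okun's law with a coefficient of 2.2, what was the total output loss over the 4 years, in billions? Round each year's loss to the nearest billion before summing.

$3,000 billion

Year 1997: gap = -2.2 × (7.16 - 4.86) = -5.06%, loss ≈ 13505 × 5.06/100 ≈ 683.
Year 1998: gap = -2.2 × (5.94 - 4.86) = -2.376%, loss ≈ 13505 × 2.376/100 ≈ 321.
Year 1999: gap = -2.2 × (9.33 - 4.86) = -9.834%, loss ≈ 13505 × 9.834/100 ≈ 1328.
Year 2000: gap = -2.2 × (7.11 - 4.86) = -4.95%, loss ≈ 13505 × 4.95/100 ≈ 668.
Total lost output = 683 + 321 + 1328 + 668 = 3000 billion.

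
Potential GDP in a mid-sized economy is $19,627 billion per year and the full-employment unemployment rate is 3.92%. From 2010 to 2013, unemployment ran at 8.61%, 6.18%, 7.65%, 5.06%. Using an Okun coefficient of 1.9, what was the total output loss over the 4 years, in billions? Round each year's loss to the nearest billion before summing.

$4,408 billion

Year 2010: gap = -1.9 × (8.61 - 3.92) = -8.911%, loss ≈ 19627 × 8.911/100 ≈ 1749.
Year 2011: gap = -1.9 × (6.18 - 3.92) = -4.294%, loss ≈ 19627 × 4.294/100 ≈ 843.
Year 2012: gap = -1.9 × (7.65 - 3.92) = -7.087%, loss ≈ 19627 × 7.087/100 ≈ 1391.
Year 2013: gap = -1.9 × (5.06 - 3.92) = -2.166%, loss ≈ 19627 × 2.166/100 ≈ 425.
Total lost output = 1749 + 843 + 1391 + 425 = 4408 billion.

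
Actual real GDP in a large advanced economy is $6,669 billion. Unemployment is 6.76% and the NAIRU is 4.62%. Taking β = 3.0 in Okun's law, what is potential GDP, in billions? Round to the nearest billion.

Unemployment gap = 6.76 - 4.62 = 2.14 points, so output gap = -3 × 2.14 = -6.42%.
Since Y = Y* × (1 + gap/100), Y* = 6669/0.9358 ≈ 7127 billion.

$7,127 billion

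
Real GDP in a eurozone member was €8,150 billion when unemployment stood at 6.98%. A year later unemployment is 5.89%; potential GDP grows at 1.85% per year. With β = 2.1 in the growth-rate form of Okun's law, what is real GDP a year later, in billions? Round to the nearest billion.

Δu = 5.89 - 6.98 = -1.09 points.
Okun's law (growth form): g_Y = g_Y* - β × Δu = 1.85 - 2.1 × (-1.09) = 1.85 + 2.289 = 4.139%.
Real GDP in the next year = 8150 × (1 + 4.139/100) = 8150 × 1.04139 ≈ 8487 billion.

€8,487 billion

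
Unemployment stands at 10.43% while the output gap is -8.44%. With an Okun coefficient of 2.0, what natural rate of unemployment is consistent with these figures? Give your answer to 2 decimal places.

From Okun's law, u - u* = -(output gap)/β = -(-8.44)/2.0 = 4.22 points.
So u* = 10.43 - 4.22 = 6.21%.

6.21%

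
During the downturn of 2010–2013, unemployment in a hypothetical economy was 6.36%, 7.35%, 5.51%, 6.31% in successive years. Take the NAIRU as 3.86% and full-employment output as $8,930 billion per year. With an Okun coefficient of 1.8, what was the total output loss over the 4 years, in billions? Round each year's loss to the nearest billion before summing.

$1,622 billion

Year 2010: gap = -1.8 × (6.36 - 3.86) = -4.5%, loss ≈ 8930 × 4.5/100 ≈ 402.
Year 2011: gap = -1.8 × (7.35 - 3.86) = -6.282%, loss ≈ 8930 × 6.282/100 ≈ 561.
Year 2012: gap = -1.8 × (5.51 - 3.86) = -2.97%, loss ≈ 8930 × 2.97/100 ≈ 265.
Year 2013: gap = -1.8 × (6.31 - 3.86) = -4.41%, loss ≈ 8930 × 4.41/100 ≈ 394.
Total lost output = 402 + 561 + 265 + 394 = 1622 billion.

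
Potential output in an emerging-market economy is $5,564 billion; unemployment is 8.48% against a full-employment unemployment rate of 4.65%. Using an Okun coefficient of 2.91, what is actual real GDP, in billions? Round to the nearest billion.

Unemployment gap = 8.48 - 4.65 = 3.83 points, so the output gap is -2.91 × 3.83 = -11.1453%.
Actual GDP = 5564 × (1 - 11.1453/100) = 5564 × 0.888547 ≈ 4944 billion.

$4,944 billion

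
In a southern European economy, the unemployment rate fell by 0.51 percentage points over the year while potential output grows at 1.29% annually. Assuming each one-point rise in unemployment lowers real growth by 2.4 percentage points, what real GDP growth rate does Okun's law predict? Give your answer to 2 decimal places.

2.51%

Growth-rate Okun's law: g_Y = g_Y* - β × Δu.
g_Y = 1.29 - 2.4 × (-0.51) = 1.29 + 1.224 = 2.514%, i.e. 2.51% to 2 d.p.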